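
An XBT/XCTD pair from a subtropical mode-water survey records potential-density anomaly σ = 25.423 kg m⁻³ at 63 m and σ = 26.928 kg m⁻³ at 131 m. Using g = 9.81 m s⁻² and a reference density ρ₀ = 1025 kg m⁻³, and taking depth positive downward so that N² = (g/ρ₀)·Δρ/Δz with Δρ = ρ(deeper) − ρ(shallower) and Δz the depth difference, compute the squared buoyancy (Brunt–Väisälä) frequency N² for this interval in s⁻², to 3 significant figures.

Δρ = 1026.928 − 1025.423 = 1.505 kg m⁻³ over Δz = 131 − 63 = 68 m.
N² = (9.81/1025) × (1.505/68) = 2.1182 × 10⁻⁴ s⁻² ≈ 2.12 × 10⁻⁴ s⁻².

2.12 × 10⁻⁴ s⁻²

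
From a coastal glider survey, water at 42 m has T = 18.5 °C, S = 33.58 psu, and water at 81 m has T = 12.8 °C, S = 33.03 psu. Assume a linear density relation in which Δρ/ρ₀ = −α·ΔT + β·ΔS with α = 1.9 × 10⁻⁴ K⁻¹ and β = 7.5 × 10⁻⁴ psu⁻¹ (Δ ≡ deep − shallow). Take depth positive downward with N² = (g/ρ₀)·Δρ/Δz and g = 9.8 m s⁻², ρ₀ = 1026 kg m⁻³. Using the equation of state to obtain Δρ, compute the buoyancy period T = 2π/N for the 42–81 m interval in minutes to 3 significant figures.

8.07 min

ΔT = -5.7 K, ΔS = -0.55 psu (deep − shallow).
Δρ/ρ₀ = −αΔT + βΔS = 1.083 × 10⁻³ − 4.125 × 10⁻⁴ = 6.705 × 10⁻⁴, so Δρ ≈ 0.6879 kg m⁻³.
N² = (g/ρ₀)·Δρ/Δz = g·(Δρ/ρ₀)/Δz = 9.8 × 6.705 × 10⁻⁴ / 39 = 1.6848 × 10⁻⁴ s⁻².
N = √(1.6848 × 10⁻⁴) = 0.012980 rad s⁻¹ → T = 2π/N = 484.07 s = 8.0678 min ≈ 8.07 min.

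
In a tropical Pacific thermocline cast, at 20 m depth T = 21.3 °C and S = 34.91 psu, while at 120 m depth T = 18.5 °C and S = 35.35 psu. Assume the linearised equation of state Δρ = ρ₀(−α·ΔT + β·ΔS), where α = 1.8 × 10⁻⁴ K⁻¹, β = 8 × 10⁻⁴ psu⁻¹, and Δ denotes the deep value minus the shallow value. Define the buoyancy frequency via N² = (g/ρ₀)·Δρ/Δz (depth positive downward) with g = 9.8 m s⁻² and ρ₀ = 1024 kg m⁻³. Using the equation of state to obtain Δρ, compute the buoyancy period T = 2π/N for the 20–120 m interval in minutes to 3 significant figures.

11.4 min

ΔT = -2.8 K, ΔS = +0.44 psu (deep − shallow).
Δρ/ρ₀ = −αΔT + βΔS = 5.04 × 10⁻⁴ + 3.52 × 10⁻⁴ = 8.56 × 10⁻⁴, so Δρ ≈ 0.8765 kg m⁻³.
N² = (g/ρ₀)·Δρ/Δz = g·(Δρ/ρ₀)/Δz = 9.8 × 8.56 × 10⁻⁴ / 100 = 8.3888 × 10⁻⁵ s⁻².
N = √(8.3888 × 10⁻⁵) = 9.1590 × 10⁻³ rad s⁻¹ → T = 2π/N = 686.01 s = 11.434 min ≈ 11.4 min.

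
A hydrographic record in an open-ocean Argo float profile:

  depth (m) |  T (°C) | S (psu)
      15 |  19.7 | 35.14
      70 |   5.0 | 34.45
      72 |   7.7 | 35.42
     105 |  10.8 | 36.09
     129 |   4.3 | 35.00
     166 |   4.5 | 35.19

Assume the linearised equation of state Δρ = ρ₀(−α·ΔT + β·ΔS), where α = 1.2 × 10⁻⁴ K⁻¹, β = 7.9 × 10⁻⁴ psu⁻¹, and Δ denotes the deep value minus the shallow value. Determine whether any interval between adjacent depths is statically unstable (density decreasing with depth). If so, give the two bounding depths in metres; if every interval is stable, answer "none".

Evaluate Δρ/ρ₀ = −αΔT + βΔS across each adjacent pair:
  15–70 m: −αΔT+βΔS = −(1.2 × 10⁻⁴)(-14.7)+(7.9 × 10⁻⁴)(-0.69) = 1.2 × 10⁻³ → stable
  70–72 m: −αΔT+βΔS = −(1.2 × 10⁻⁴)(+2.7)+(7.9 × 10⁻⁴)(+0.97) = 4.4 × 10⁻⁴ → stable
  72–105 m: −αΔT+βΔS = −(1.2 × 10⁻⁴)(+3.1)+(7.9 × 10⁻⁴)(+0.67) = 1.6 × 10⁻⁴ → stable
  105–129 m: −αΔT+βΔS = −(1.2 × 10⁻⁴)(-6.5)+(7.9 × 10⁻⁴)(-1.09) = -8.1 × 10⁻⁵ → UNSTABLE
  129–166 m: −αΔT+βΔS = −(1.2 × 10⁻⁴)(+0.2)+(7.9 × 10⁻⁴)(+0.19) = 1.3 × 10⁻⁴ → stable
The 105–129 m interval has Δρ < 0: lighter water underlies denser water.

105–129 m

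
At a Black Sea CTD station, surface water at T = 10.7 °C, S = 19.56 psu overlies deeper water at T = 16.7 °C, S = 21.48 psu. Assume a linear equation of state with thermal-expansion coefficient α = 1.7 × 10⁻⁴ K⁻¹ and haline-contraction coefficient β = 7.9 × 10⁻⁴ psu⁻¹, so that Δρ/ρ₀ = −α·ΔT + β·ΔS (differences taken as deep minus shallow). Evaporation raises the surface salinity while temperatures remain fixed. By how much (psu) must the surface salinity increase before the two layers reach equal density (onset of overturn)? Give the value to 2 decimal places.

Neutral buoyancy requires −α(T_deep − T_surf) + β(S_deep − S_surf′) = 0.
S_surf′ = S_deep − (α/β)·ΔT = 21.48 − (1.7 × 10⁻⁴/7.9 × 10⁻⁴)·(+6.0) = 20.1889 psu.
Increase required: 20.1889 − 19.56 = 0.6289 psu.

0.63 psu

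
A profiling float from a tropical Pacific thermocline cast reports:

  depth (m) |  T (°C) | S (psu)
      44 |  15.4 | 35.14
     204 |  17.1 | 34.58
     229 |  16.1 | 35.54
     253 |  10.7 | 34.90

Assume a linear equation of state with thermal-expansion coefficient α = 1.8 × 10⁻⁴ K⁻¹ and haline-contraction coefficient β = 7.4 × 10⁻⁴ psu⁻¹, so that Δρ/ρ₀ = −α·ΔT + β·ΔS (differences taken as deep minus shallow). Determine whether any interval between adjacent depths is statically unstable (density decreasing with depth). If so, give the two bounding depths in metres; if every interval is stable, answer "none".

44–204 m

Evaluate Δρ/ρ₀ = −αΔT + βΔS across each adjacent pair:
  44–204 m: −αΔT+βΔS = −(1.8 × 10⁻⁴)(+1.7)+(7.4 × 10⁻⁴)(-0.56) = -7.2 × 10⁻⁴ → UNSTABLE
  204–229 m: −αΔT+βΔS = −(1.8 × 10⁻⁴)(-1.0)+(7.4 × 10⁻⁴)(+0.96) = 8.9 × 10⁻⁴ → stable
  229–253 m: −αΔT+βΔS = −(1.8 × 10⁻⁴)(-5.4)+(7.4 × 10⁻⁴)(-0.64) = 5.0 × 10⁻⁴ → stable
The 44–204 m interval has Δρ < 0: lighter water underlies denser water.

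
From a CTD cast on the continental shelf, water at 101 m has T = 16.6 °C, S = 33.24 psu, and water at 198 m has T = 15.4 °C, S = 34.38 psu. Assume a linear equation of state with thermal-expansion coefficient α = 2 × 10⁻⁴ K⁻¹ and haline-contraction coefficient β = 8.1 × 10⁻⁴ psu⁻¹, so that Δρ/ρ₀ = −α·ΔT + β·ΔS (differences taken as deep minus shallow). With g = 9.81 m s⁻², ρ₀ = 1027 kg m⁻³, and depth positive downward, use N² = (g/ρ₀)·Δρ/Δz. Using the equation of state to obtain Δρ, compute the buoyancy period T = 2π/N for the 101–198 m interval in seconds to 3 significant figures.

ΔT = -1.2 K, ΔS = +1.14 psu (deep − shallow).
Δρ/ρ₀ = −αΔT + βΔS = 2.40 × 10⁻⁴ + 9.234 × 10⁻⁴ = 1.1634 × 10⁻³, so Δρ ≈ 1.195 kg m⁻³.
N² = (g/ρ₀)·Δρ/Δz = g·(Δρ/ρ₀)/Δz = 9.81 × 1.1634 × 10⁻³ / 97 = 1.1766 × 10⁻⁴ s⁻².
N = √(1.1766 × 10⁻⁴) = 0.010847 rad s⁻¹ → T = 2π/N = 579.26 s ≈ 579 s.

579 s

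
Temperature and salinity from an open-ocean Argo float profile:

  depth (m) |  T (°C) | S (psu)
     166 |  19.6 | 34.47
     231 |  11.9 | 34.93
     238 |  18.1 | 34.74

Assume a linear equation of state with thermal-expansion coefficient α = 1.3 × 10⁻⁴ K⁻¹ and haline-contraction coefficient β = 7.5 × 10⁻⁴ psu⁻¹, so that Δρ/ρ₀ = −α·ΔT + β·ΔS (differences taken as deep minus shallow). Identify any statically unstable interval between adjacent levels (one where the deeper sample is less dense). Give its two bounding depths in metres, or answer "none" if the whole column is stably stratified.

Evaluate Δρ/ρ₀ = −αΔT + βΔS across each adjacent pair:
  166–231 m: −αΔT+βΔS = −(1.3 × 10⁻⁴)(-7.7)+(7.5 × 10⁻⁴)(+0.46) = 1.3 × 10⁻³ → stable
  231–238 m: −αΔT+βΔS = −(1.3 × 10⁻⁴)(+6.2)+(7.5 × 10⁻⁴)(-0.19) = -9.5 × 10⁻⁴ → UNSTABLE
The 231–238 m interval has Δρ < 0: lighter water underlies denser water.

231–238 m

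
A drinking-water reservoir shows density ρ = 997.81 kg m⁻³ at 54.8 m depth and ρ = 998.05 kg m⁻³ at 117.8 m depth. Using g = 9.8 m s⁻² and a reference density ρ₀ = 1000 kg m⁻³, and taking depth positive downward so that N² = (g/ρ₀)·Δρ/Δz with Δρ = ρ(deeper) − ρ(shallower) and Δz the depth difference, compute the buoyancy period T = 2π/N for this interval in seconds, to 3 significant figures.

1.03 × 10³ s

Δρ = 998.05 − 997.81 = 0.24 kg m⁻³ over Δz = 117.8 − 54.8 = 63 m.
N² = (9.8/1000) × (0.24/63) = 3.7333 × 10⁻⁵ s⁻².
N = √(3.7333 × 10⁻⁵) = 6.1101 × 10⁻³ rad s⁻¹, so T = 2π/N = 1.0283 × 10³ s ≈ 1.03 × 10³ s.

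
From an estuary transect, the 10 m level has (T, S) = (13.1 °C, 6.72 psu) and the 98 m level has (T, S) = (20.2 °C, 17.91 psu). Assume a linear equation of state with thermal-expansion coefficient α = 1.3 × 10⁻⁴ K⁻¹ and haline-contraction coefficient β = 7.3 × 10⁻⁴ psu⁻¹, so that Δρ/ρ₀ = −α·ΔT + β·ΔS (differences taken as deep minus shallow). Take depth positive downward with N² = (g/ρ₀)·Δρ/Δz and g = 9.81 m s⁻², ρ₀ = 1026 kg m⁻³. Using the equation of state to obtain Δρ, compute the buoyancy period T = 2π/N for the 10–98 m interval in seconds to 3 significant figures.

221 s

ΔT = +7.1 K, ΔS = +11.19 psu (deep − shallow).
Δρ/ρ₀ = −αΔT + βΔS = -9.23 × 10⁻⁴ + 8.1687 × 10⁻³ = 7.2457 × 10⁻³, so Δρ ≈ 7.434 kg m⁻³.
N² = (g/ρ₀)·Δρ/Δz = g·(Δρ/ρ₀)/Δz = 9.81 × 7.2457 × 10⁻³ / 88 = 8.0773 × 10⁻⁴ s⁻².
N = √(8.0773 × 10⁻⁴) = 0.028421 rad s⁻¹ → T = 2π/N = 221.08 s ≈ 221 s.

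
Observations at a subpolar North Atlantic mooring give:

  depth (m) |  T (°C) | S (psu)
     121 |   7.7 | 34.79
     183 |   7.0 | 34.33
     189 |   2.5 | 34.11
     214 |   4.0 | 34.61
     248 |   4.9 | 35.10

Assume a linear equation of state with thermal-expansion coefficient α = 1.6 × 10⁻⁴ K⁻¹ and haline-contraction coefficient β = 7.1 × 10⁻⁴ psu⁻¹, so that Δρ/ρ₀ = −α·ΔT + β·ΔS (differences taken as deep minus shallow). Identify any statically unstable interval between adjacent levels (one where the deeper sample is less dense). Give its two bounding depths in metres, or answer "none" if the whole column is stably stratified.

121–183 m

Evaluate Δρ/ρ₀ = −αΔT + βΔS across each adjacent pair:
  121–183 m: −αΔT+βΔS = −(1.6 × 10⁻⁴)(-0.7)+(7.1 × 10⁻⁴)(-0.46) = -2.1 × 10⁻⁴ → UNSTABLE
  183–189 m: −αΔT+βΔS = −(1.6 × 10⁻⁴)(-4.5)+(7.1 × 10⁻⁴)(-0.22) = 5.6 × 10⁻⁴ → stable
  189–214 m: −αΔT+βΔS = −(1.6 × 10⁻⁴)(+1.5)+(7.1 × 10⁻⁴)(+0.50) = 1.1 × 10⁻⁴ → stable
  214–248 m: −αΔT+βΔS = −(1.6 × 10⁻⁴)(+0.9)+(7.1 × 10⁻⁴)(+0.49) = 2.0 × 10⁻⁴ → stable
The 121–183 m interval has Δρ < 0: lighter water underlies denser water.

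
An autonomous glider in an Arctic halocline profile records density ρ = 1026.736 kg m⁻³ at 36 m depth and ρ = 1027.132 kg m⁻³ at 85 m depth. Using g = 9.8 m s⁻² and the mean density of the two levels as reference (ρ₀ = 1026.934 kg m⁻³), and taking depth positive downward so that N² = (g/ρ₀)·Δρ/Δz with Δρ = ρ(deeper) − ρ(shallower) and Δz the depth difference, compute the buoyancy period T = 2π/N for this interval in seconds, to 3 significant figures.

Δρ = 1027.132 − 1026.736 = 0.396 kg m⁻³ over Δz = 85 − 36 = 49 m.
N² = (9.8/1026.934) × (0.396/49) = 7.7123 × 10⁻⁵ s⁻².
N = √(7.7123 × 10⁻⁵) = 8.7820 × 10⁻³ rad s⁻¹, so T = 2π/N = 715.46 s ≈ 715 s.
Since Δρ > 0 the layer is stably stratified.

715 s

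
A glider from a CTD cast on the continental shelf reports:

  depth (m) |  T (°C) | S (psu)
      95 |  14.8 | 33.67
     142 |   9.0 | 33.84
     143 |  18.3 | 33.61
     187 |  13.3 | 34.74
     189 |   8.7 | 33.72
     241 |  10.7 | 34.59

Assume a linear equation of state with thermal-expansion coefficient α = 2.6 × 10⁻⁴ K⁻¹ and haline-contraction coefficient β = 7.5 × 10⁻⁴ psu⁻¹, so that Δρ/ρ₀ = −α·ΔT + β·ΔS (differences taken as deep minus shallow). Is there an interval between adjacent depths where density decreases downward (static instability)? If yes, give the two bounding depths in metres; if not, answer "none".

142–143 m

Evaluate Δρ/ρ₀ = −αΔT + βΔS across each adjacent pair:
  95–142 m: −αΔT+βΔS = −(2.6 × 10⁻⁴)(-5.8)+(7.5 × 10⁻⁴)(+0.17) = 1.6 × 10⁻³ → stable
  142–143 m: −αΔT+βΔS = −(2.6 × 10⁻⁴)(+9.3)+(7.5 × 10⁻⁴)(-0.23) = -2.6 × 10⁻³ → UNSTABLE
  143–187 m: −αΔT+βΔS = −(2.6 × 10⁻⁴)(-5.0)+(7.5 × 10⁻⁴)(+1.13) = 2.1 × 10⁻³ → stable
  187–189 m: −αΔT+βΔS = −(2.6 × 10⁻⁴)(-4.6)+(7.5 × 10⁻⁴)(-1.02) = 4.3 × 10⁻⁴ → stable
  189–241 m: −αΔT+βΔS = −(2.6 × 10⁻⁴)(+2.0)+(7.5 × 10⁻⁴)(+0.87) = 1.3 × 10⁻⁴ → stable
The 142–143 m interval has Δρ < 0: lighter water underlies denser water.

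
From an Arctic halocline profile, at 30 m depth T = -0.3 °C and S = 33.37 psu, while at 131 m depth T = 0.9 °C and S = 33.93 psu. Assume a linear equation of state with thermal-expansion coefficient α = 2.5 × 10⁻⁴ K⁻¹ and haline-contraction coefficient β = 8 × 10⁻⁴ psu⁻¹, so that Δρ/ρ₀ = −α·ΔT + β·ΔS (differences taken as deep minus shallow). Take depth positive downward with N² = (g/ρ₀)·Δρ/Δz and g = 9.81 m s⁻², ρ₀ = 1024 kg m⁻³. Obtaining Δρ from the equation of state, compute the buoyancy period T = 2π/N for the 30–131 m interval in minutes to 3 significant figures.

27.6 min

ΔT = +1.2 K, ΔS = +0.56 psu (deep − shallow).
Δρ/ρ₀ = −αΔT + βΔS = -3.00 × 10⁻⁴ + 4.48 × 10⁻⁴ = 1.48 × 10⁻⁴, so Δρ ≈ 0.1516 kg m⁻³.
N² = (g/ρ₀)·Δρ/Δz = g·(Δρ/ρ₀)/Δz = 9.81 × 1.48 × 10⁻⁴ / 101 = 1.4375 × 10⁻⁵ s⁻².
N = √(1.4375 × 10⁻⁵) = 3.7914 × 10⁻³ rad s⁻¹ → T = 2π/N = 1.6572 × 10³ s = 27.620 min ≈ 27.6 min.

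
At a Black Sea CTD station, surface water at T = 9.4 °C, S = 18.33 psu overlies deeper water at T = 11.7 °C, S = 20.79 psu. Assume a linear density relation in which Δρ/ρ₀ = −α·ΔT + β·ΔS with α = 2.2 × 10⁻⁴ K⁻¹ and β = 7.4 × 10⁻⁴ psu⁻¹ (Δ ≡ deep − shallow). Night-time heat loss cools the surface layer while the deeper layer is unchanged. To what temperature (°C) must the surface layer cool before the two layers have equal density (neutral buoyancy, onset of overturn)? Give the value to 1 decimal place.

3.4 °C

Neutral buoyancy requires Δρ = 0, i.e. −α(T_deep − T_surf′) + β(S_deep − S_surf) = 0.
T_surf′ = T_deep − (β/α)·ΔS = 11.7 − (7.4 × 10⁻⁴/2.2 × 10⁻⁴)·(+2.46) = 3.425 °C.
Cooling required: 9.4 − (3.425) = 5.975 °C.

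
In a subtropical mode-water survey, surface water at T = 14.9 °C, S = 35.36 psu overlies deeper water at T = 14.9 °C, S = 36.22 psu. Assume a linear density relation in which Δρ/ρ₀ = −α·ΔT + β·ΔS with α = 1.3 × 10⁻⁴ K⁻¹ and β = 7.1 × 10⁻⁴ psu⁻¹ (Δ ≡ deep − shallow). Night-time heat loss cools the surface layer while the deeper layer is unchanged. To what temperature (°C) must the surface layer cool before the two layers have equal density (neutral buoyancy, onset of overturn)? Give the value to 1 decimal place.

Neutral buoyancy requires Δρ = 0, i.e. −α(T_deep − T_surf′) + β(S_deep − S_surf) = 0.
T_surf′ = T_deep − (β/α)·ΔS = 14.9 − (7.1 × 10⁻⁴/1.3 × 10⁻⁴)·(+0.86) = 10.203 °C.
Cooling required: 14.9 − (10.203) = 4.697 °C.

10.2 °C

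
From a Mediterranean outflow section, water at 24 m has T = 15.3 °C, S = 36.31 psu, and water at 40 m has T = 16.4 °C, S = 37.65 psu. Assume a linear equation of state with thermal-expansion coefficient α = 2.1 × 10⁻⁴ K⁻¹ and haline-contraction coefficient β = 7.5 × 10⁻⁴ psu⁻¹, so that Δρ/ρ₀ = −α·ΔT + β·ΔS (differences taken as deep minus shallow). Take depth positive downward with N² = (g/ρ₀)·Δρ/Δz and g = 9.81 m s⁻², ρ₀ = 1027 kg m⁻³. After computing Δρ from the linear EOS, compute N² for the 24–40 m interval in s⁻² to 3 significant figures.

ΔT = +1.1 K, ΔS = +1.34 psu (deep − shallow).
Δρ/ρ₀ = −αΔT + βΔS = -2.31 × 10⁻⁴ + 1.005 × 10⁻³ = 7.74 × 10⁻⁴, so Δρ ≈ 0.7949 kg m⁻³.
N² = (g/ρ₀)·Δρ/Δz = g·(Δρ/ρ₀)/Δz = 9.81 × 7.74 × 10⁻⁴ / 16 = 4.7456 × 10⁻⁴ s⁻² ≈ 4.75 × 10⁻⁴ s⁻².

4.75 × 10⁻⁴ s⁻²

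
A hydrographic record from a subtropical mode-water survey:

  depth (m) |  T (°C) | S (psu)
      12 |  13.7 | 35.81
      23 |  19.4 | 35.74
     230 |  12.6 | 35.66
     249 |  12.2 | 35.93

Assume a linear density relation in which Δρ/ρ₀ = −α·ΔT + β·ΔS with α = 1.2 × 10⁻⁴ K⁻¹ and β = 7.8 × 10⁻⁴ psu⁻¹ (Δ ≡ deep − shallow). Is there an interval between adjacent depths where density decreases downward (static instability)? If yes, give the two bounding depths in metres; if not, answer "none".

Evaluate Δρ/ρ₀ = −αΔT + βΔS across each adjacent pair:
  12–23 m: −αΔT+βΔS = −(1.2 × 10⁻⁴)(+5.7)+(7.8 × 10⁻⁴)(-0.07) = -7.4 × 10⁻⁴ → UNSTABLE
  23–230 m: −αΔT+βΔS = −(1.2 × 10⁻⁴)(-6.8)+(7.8 × 10⁻⁴)(-0.08) = 7.5 × 10⁻⁴ → stable
  230–249 m: −αΔT+βΔS = −(1.2 × 10⁻⁴)(-0.4)+(7.8 × 10⁻⁴)(+0.27) = 2.6 × 10⁻⁴ → stable
The 12–23 m interval has Δρ < 0: lighter water underlies denser water.

12–23 m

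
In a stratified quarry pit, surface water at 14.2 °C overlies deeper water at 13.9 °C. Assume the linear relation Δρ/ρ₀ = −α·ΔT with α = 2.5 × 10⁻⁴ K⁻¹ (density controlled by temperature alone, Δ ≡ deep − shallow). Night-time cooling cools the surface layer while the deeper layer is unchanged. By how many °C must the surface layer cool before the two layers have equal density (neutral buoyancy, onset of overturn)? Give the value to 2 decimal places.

With temperature the only control, equal density requires T_surf′ = T_deep.
T_surf′ = 13.9 °C.
Cooling required: 14.2 − 13.9 = 0.30 °C.

0.30 °C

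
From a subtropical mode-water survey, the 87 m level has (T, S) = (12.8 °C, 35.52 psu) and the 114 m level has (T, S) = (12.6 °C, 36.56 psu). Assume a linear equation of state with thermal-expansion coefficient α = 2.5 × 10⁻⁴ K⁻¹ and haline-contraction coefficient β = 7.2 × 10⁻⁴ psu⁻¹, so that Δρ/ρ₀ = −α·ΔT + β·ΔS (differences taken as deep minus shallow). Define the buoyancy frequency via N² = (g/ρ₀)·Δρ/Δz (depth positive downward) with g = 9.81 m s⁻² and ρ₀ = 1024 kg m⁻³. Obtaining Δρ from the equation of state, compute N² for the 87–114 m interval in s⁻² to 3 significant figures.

ΔT = -0.2 K, ΔS = +1.04 psu (deep − shallow).
Δρ/ρ₀ = −αΔT + βΔS = 5.00 × 10⁻⁵ + 7.488 × 10⁻⁴ = 7.988 × 10⁻⁴, so Δρ ≈ 0.8180 kg m⁻³.
N² = (g/ρ₀)·Δρ/Δz = g·(Δρ/ρ₀)/Δz = 9.81 × 7.988 × 10⁻⁴ / 27 = 2.9023 × 10⁻⁴ s⁻² ≈ 2.90 × 10⁻⁴ s⁻².

2.90 × 10⁻⁴ s⁻²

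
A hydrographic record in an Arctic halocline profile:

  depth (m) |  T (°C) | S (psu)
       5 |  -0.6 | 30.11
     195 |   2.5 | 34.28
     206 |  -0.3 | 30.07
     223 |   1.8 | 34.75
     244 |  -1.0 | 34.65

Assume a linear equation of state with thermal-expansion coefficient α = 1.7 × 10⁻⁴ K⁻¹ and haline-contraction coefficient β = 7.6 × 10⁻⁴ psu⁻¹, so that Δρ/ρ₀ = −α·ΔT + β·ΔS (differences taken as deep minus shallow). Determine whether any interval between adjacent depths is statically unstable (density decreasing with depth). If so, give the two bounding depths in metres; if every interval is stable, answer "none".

195–206 m

Evaluate Δρ/ρ₀ = −αΔT + βΔS across each adjacent pair:
  5–195 m: −αΔT+βΔS = −(1.7 × 10⁻⁴)(+3.1)+(7.6 × 10⁻⁴)(+4.17) = 2.6 × 10⁻³ → stable
  195–206 m: −αΔT+βΔS = −(1.7 × 10⁻⁴)(-2.8)+(7.6 × 10⁻⁴)(-4.21) = -2.7 × 10⁻³ → UNSTABLE
  206–223 m: −αΔT+βΔS = −(1.7 × 10⁻⁴)(+2.1)+(7.6 × 10⁻⁴)(+4.68) = 3.2 × 10⁻³ → stable
  223–244 m: −αΔT+βΔS = −(1.7 × 10⁻⁴)(-2.8)+(7.6 × 10⁻⁴)(-0.10) = 4.0 × 10⁻⁴ → stable
The 195–206 m interval has Δρ < 0: lighter water underlies denser water.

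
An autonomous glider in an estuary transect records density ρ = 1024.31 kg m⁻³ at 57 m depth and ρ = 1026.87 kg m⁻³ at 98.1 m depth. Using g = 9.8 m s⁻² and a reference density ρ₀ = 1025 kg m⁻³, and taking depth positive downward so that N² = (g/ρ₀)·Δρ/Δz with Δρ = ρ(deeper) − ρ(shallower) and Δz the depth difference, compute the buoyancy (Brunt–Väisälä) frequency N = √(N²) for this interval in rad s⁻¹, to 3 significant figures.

0.0244 rad s⁻¹

Δρ = 1026.87 − 1024.31 = 2.56 kg m⁻³ over Δz = 98.1 − 57 = 41.1 m.
N² = (9.8/1025) × (2.56/41.1) = 5.9553 × 10⁻⁴ s⁻².
N = √(5.9553 × 10⁻⁴) = 0.024403 rad s⁻¹ ≈ 0.0244 rad s⁻¹.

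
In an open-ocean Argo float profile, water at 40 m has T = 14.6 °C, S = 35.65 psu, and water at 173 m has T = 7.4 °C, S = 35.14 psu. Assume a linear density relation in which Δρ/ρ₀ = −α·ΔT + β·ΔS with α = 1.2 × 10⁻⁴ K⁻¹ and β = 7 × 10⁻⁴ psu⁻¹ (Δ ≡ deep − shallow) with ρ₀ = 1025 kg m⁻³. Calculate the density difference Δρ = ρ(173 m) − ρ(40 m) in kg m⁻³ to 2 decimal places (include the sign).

ΔT = -7.2 K, ΔS = -0.51 psu (deep − shallow).
Δρ/ρ₀ = −(1.2 × 10⁻⁴)(-7.2) + (7 × 10⁻⁴)(-0.51) = 5.07 × 10⁻⁴.
Δρ = 1025 × (5.07 × 10⁻⁴) = +0.52 kg m⁻³.
Positive Δρ: denser below, stable.

+0.52 kg m⁻³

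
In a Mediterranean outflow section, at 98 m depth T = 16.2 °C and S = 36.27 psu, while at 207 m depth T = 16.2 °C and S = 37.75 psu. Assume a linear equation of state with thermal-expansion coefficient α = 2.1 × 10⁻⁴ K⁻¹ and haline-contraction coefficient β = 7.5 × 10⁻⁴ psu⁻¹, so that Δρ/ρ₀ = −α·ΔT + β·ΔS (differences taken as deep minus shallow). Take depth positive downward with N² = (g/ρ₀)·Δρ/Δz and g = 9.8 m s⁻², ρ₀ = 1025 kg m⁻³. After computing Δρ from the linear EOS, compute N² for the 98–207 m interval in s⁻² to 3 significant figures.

ΔT = +0.0 K, ΔS = +1.48 psu (deep − shallow).
Δρ/ρ₀ = −αΔT + βΔS = 0 + 1.11 × 10⁻³ = 1.11 × 10⁻³, so Δρ ≈ 1.138 kg m⁻³.
N² = (g/ρ₀)·Δρ/Δz = g·(Δρ/ρ₀)/Δz = 9.8 × 1.11 × 10⁻³ / 109 = 9.9798 × 10⁻⁵ s⁻² ≈ 9.98 × 10⁻⁵ s⁻².

9.98 × 10⁻⁵ s⁻²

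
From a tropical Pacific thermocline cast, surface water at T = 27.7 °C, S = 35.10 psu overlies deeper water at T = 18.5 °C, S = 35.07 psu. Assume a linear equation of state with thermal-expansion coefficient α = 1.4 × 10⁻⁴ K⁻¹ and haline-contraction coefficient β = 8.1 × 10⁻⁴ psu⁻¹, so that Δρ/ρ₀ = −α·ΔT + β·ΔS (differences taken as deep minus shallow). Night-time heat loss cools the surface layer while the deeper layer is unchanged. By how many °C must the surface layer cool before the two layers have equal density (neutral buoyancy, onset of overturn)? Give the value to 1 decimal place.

Neutral buoyancy requires Δρ = 0, i.e. −α(T_deep − T_surf′) + β(S_deep − S_surf) = 0.
T_surf′ = T_deep − (β/α)·ΔS = 18.5 − (8.1 × 10⁻⁴/1.4 × 10⁻⁴)·(-0.03) = 18.674 °C.
Cooling required: 27.7 − (18.674) = 9.026 °C.

9.0 °C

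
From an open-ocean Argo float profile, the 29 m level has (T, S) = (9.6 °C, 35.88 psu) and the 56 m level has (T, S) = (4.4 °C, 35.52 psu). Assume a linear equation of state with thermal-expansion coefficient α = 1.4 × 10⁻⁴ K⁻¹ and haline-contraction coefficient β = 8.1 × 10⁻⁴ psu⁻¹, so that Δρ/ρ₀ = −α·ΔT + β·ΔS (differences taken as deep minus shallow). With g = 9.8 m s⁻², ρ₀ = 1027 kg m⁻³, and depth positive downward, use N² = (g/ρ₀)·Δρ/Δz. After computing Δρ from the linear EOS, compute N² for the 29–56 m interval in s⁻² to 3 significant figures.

ΔT = -5.2 K, ΔS = -0.36 psu (deep − shallow).
Δρ/ρ₀ = −αΔT + βΔS = 7.28 × 10⁻⁴ − 2.916 × 10⁻⁴ = 4.364 × 10⁻⁴, so Δρ ≈ 0.4482 kg m⁻³.
N² = (g/ρ₀)·Δρ/Δz = g·(Δρ/ρ₀)/Δz = 9.8 × 4.364 × 10⁻⁴ / 27 = 1.5840 × 10⁻⁴ s⁻² ≈ 1.58 × 10⁻⁴ s⁻².

1.58 × 10⁻⁴ s⁻²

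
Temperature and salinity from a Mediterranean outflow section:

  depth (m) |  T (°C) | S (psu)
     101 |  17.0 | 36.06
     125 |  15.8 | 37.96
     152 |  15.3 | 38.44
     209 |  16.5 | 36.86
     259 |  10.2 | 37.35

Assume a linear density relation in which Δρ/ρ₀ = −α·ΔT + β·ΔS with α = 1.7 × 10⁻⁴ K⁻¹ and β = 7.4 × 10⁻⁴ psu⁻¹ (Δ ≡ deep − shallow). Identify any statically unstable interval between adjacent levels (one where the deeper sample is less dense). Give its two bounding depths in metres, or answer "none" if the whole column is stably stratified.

Evaluate Δρ/ρ₀ = −αΔT + βΔS across each adjacent pair:
  101–125 m: −αΔT+βΔS = −(1.7 × 10⁻⁴)(-1.2)+(7.4 × 10⁻⁴)(+1.90) = 1.6 × 10⁻³ → stable
  125–152 m: −αΔT+βΔS = −(1.7 × 10⁻⁴)(-0.5)+(7.4 × 10⁻⁴)(+0.48) = 4.4 × 10⁻⁴ → stable
  152–209 m: −αΔT+βΔS = −(1.7 × 10⁻⁴)(+1.2)+(7.4 × 10⁻⁴)(-1.58) = -1.4 × 10⁻³ → UNSTABLE
  209–259 m: −αΔT+βΔS = −(1.7 × 10⁻⁴)(-6.3)+(7.4 × 10⁻⁴)(+0.49) = 1.4 × 10⁻³ → stable
The 152–209 m interval has Δρ < 0: lighter water underlies denser water.

152–209 m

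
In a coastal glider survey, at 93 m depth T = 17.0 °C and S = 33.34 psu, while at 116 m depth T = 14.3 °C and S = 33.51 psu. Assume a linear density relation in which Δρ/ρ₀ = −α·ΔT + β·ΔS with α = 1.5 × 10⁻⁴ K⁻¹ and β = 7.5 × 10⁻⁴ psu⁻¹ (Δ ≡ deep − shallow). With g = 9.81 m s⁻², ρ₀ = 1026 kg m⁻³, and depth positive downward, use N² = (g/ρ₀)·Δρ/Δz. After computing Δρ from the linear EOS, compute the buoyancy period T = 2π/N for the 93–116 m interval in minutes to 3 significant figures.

ΔT = -2.7 K, ΔS = +0.17 psu (deep − shallow).
Δρ/ρ₀ = −αΔT + βΔS = 4.05 × 10⁻⁴ + 1.275 × 10⁻⁴ = 5.325 × 10⁻⁴, so Δρ ≈ 0.5463 kg m⁻³.
N² = (g/ρ₀)·Δρ/Δz = g·(Δρ/ρ₀)/Δz = 9.81 × 5.325 × 10⁻⁴ / 23 = 2.2712 × 10⁻⁴ s⁻².
N = √(2.2712 × 10⁻⁴) = 0.015071 rad s⁻¹ → T = 2π/N = 416.91 s = 6.9485 min ≈ 6.95 min.

6.95 min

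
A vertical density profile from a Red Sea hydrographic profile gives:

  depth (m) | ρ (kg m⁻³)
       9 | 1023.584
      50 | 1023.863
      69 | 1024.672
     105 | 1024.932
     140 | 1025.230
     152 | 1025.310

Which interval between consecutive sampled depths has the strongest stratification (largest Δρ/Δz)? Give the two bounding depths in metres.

50–69 m

Compute the density gradient over each adjacent pair:
  9–50 m: Δρ/Δz = 0.279/41 = 6.8 × 10⁻³ kg m⁻⁴
  50–69 m: Δρ/Δz = 0.809/19 = 0.043 kg m⁻⁴
  69–105 m: Δρ/Δz = 0.260/36 = 7.2 × 10⁻³ kg m⁻⁴
  105–140 m: Δρ/Δz = 0.298/35 = 8.5 × 10⁻³ kg m⁻⁴
  140–152 m: Δρ/Δz = 0.080/12 = 6.7 × 10⁻³ kg m⁻⁴
The largest gradient is in the 50–69 m interval — the pycnocline.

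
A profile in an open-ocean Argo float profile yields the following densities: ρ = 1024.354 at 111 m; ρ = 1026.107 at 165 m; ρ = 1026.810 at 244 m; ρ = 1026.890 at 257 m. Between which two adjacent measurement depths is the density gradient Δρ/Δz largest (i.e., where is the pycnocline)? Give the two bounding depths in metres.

111–165 m

Compute the density gradient over each adjacent pair:
  111–165 m: Δρ/Δz = 1.753/54 = 0.032 kg m⁻⁴
  165–244 m: Δρ/Δz = 0.703/79 = 8.9 × 10⁻³ kg m⁻⁴
  244–257 m: Δρ/Δz = 0.080/13 = 6.2 × 10⁻³ kg m⁻⁴
The largest gradient is in the 111–165 m interval — the pycnocline.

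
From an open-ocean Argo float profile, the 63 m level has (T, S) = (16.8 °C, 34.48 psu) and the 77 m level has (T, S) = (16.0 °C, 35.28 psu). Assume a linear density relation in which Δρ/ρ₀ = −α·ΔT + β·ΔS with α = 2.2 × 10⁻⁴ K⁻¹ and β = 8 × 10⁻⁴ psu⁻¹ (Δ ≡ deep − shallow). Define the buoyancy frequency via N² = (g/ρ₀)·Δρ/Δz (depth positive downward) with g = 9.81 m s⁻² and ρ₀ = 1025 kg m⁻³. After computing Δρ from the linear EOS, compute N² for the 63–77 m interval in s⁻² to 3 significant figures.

ΔT = -0.8 K, ΔS = +0.80 psu (deep − shallow).
Δρ/ρ₀ = −αΔT + βΔS = 1.76 × 10⁻⁴ + 6.40 × 10⁻⁴ = 8.16 × 10⁻⁴, so Δρ ≈ 0.8364 kg m⁻³.
N² = (g/ρ₀)·Δρ/Δz = g·(Δρ/ρ₀)/Δz = 9.81 × 8.16 × 10⁻⁴ / 14 = 5.7178 × 10⁻⁴ s⁻² ≈ 5.72 × 10⁻⁴ s⁻².

5.72 × 10⁻⁴ s⁻²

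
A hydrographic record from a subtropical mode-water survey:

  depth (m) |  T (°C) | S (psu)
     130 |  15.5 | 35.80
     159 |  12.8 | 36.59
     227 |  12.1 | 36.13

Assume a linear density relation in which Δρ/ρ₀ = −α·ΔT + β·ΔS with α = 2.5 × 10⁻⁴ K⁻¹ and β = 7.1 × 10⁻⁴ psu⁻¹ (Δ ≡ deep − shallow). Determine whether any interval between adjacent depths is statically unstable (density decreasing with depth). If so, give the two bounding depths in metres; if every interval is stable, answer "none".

Evaluate Δρ/ρ₀ = −αΔT + βΔS across each adjacent pair:
  130–159 m: −αΔT+βΔS = −(2.5 × 10⁻⁴)(-2.7)+(7.1 × 10⁻⁴)(+0.79) = 1.2 × 10⁻³ → stable
  159–227 m: −αΔT+βΔS = −(2.5 × 10⁻⁴)(-0.7)+(7.1 × 10⁻⁴)(-0.46) = -1.5 × 10⁻⁴ → UNSTABLE
The 159–227 m interval has Δρ < 0: lighter water underlies denser water.

159–227 m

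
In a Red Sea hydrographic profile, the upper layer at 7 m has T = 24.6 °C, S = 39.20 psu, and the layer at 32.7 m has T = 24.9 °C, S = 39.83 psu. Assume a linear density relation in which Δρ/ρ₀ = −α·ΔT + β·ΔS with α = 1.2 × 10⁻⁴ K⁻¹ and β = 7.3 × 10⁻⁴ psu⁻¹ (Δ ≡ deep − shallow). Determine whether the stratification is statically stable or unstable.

stable

ΔT = 24.9 − 24.6 = +0.3 K and ΔS = 39.83 − 39.20 = +0.63 psu (deep − shallow).
−αΔT = -3.60 × 10⁻⁵; βΔS = 4.599 × 10⁻⁴; sum Δρ/ρ₀ = 4.239 × 10⁻⁴.
Δρ/ρ₀ > 0, so Δρ > 0: deeper water is denser → statically stable.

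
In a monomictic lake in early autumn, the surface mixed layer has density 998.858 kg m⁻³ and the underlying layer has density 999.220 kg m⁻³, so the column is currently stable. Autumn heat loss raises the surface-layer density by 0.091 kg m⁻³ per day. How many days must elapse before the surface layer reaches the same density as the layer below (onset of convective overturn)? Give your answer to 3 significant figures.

3.98 days

Density deficit of the surface layer: 999.220 − 998.858 = 0.362 kg m⁻³.
Required change = 0.362 / 0.091 = 3.98 days.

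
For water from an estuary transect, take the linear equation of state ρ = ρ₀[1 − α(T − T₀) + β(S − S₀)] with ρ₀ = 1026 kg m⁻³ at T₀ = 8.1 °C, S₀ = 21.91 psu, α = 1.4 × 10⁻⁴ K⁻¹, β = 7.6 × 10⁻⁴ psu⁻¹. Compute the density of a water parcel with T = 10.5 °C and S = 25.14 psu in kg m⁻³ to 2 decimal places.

T − T₀ = +2.4 K, S − S₀ = +3.23 psu.
Bracket = 1 − α·(+2.4) + β·(+3.23) = 1 + (2.1188 × 10⁻³) = 1.0021188.
ρ = 1026 × 1.0021188 = 1028.17 kg m⁻³.

1028.17 kg m⁻³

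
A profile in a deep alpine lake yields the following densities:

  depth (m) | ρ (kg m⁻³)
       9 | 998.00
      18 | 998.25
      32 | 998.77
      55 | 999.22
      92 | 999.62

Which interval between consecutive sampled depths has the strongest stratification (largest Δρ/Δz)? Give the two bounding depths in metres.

18–32 m

Compute the density gradient over each adjacent pair:
  9–18 m: Δρ/Δz = 0.25/9 = 0.028 kg m⁻⁴
  18–32 m: Δρ/Δz = 0.52/14 = 0.037 kg m⁻⁴
  32–55 m: Δρ/Δz = 0.45/23 = 0.020 kg m⁻⁴
  55–92 m: Δρ/Δz = 0.40/37 = 0.011 kg m⁻⁴
The largest gradient is in the 18–32 m interval — the pycnocline.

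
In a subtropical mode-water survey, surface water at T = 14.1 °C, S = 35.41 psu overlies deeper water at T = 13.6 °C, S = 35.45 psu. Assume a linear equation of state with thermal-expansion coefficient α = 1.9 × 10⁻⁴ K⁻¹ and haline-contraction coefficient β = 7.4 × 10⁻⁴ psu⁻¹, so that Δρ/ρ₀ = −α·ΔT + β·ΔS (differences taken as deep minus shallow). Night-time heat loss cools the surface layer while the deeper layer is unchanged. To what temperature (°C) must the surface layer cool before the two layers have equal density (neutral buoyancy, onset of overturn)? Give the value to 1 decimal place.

13.4 °C

Neutral buoyancy requires Δρ = 0, i.e. −α(T_deep − T_surf′) + β(S_deep − S_surf) = 0.
T_surf′ = T_deep − (β/α)·ΔS = 13.6 − (7.4 × 10⁻⁴/1.9 × 10⁻⁴)·(+0.04) = 13.444 °C.
Cooling required: 14.1 − (13.444) = 0.656 °C.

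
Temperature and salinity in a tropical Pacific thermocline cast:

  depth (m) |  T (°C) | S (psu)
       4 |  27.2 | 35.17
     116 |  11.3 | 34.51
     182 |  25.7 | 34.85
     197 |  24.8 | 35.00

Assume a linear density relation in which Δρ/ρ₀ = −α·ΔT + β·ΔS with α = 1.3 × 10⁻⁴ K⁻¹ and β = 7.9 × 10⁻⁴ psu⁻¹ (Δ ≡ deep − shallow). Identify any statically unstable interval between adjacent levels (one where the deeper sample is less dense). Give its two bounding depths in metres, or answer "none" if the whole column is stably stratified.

Evaluate Δρ/ρ₀ = −αΔT + βΔS across each adjacent pair:
  4–116 m: −αΔT+βΔS = −(1.3 × 10⁻⁴)(-15.9)+(7.9 × 10⁻⁴)(-0.66) = 1.5 × 10⁻³ → stable
  116–182 m: −αΔT+βΔS = −(1.3 × 10⁻⁴)(+14.4)+(7.9 × 10⁻⁴)(+0.34) = -1.6 × 10⁻³ → UNSTABLE
  182–197 m: −αΔT+βΔS = −(1.3 × 10⁻⁴)(-0.9)+(7.9 × 10⁻⁴)(+0.15) = 2.4 × 10⁻⁴ → stable
The 116–182 m interval has Δρ < 0: lighter water underlies denser water.

116–182 m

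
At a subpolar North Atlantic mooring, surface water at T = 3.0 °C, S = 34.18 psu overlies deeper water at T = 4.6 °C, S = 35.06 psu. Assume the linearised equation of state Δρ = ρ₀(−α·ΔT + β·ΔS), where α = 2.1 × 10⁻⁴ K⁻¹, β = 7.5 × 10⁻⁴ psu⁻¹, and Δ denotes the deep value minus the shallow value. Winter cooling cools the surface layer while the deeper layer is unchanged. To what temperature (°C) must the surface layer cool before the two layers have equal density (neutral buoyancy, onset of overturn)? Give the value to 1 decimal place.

Neutral buoyancy requires Δρ = 0, i.e. −α(T_deep − T_surf′) + β(S_deep − S_surf) = 0.
T_surf′ = T_deep − (β/α)·ΔS = 4.6 − (7.5 × 10⁻⁴/2.1 × 10⁻⁴)·(+0.88) = 1.457 °C.
Cooling required: 3.0 − (1.457) = 1.543 °C.

1.5 °C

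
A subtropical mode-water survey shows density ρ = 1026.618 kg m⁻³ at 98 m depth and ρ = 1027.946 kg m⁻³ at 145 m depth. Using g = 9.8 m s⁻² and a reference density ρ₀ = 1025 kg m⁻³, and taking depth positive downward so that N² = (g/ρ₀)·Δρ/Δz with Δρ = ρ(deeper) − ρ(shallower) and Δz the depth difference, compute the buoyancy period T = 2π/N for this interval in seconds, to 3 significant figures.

Δρ = 1027.946 − 1026.618 = 1.328 kg m⁻³ over Δz = 145 − 98 = 47 m.
N² = (9.8/1025) × (1.328/47) = 2.7015 × 10⁻⁴ s⁻².
N = √(2.7015 × 10⁻⁴) = 0.016436 rad s⁻¹, so T = 2π/N = 382.28 s ≈ 382 s.
A positive N² confirms static stability across the interval.

382 s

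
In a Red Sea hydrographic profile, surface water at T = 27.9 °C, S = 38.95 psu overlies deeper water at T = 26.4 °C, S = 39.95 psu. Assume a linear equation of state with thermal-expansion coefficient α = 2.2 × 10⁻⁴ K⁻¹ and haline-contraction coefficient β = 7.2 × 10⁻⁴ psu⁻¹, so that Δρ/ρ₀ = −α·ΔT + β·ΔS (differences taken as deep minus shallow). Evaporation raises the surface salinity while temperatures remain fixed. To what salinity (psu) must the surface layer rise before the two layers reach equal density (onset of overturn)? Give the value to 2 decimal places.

40.41 psu

Neutral buoyancy requires −α(T_deep − T_surf) + β(S_deep − S_surf′) = 0.
S_surf′ = S_deep − (α/β)·ΔT = 39.95 − (2.2 × 10⁻⁴/7.2 × 10⁻⁴)·(-1.5) = 40.4083 psu.
Increase required: 40.4083 − 38.95 = 1.4583 psu.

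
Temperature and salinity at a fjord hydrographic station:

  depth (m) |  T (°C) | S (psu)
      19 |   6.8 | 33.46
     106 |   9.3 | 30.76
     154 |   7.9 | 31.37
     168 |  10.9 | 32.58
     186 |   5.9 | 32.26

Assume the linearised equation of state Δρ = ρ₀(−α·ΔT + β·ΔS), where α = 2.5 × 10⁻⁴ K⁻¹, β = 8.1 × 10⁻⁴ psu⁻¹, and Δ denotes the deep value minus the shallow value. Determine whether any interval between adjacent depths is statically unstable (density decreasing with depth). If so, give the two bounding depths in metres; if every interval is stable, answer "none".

19–106 m

Evaluate Δρ/ρ₀ = −αΔT + βΔS across each adjacent pair:
  19–106 m: −αΔT+βΔS = −(2.5 × 10⁻⁴)(+2.5)+(8.1 × 10⁻⁴)(-2.70) = -2.8 × 10⁻³ → UNSTABLE
  106–154 m: −αΔT+βΔS = −(2.5 × 10⁻⁴)(-1.4)+(8.1 × 10⁻⁴)(+0.61) = 8.4 × 10⁻⁴ → stable
  154–168 m: −αΔT+βΔS = −(2.5 × 10⁻⁴)(+3.0)+(8.1 × 10⁻⁴)(+1.21) = 2.3 × 10⁻⁴ → stable
  168–186 m: −αΔT+βΔS = −(2.5 × 10⁻⁴)(-5.0)+(8.1 × 10⁻⁴)(-0.32) = 9.9 × 10⁻⁴ → stable
The 19–106 m interval has Δρ < 0: lighter water underlies denser water.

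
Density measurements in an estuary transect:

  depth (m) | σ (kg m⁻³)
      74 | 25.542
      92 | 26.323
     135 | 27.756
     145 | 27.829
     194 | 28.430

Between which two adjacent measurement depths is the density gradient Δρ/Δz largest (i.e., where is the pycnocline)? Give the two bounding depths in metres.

74–92 m

Compute the density gradient over each adjacent pair:
  74–92 m: Δρ/Δz = 0.781/18 = 0.043 kg m⁻⁴
  92–135 m: Δρ/Δz = 1.433/43 = 0.033 kg m⁻⁴
  135–145 m: Δρ/Δz = 0.073/10 = 7.3 × 10⁻³ kg m⁻⁴
  145–194 m: Δρ/Δz = 0.601/49 = 0.012 kg m⁻⁴
The largest gradient is in the 74–92 m interval — the pycnocline.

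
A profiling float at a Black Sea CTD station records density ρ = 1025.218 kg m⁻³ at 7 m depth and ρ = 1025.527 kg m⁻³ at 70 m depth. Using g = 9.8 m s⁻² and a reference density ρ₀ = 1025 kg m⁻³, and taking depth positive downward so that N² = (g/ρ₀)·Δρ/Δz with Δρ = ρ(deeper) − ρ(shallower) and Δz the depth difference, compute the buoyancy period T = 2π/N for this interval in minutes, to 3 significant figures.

Δρ = 1025.527 − 1025.218 = 0.309 kg m⁻³ over Δz = 70 − 7 = 63 m.
N² = (9.8/1025) × (0.309/63) = 4.6894 × 10⁻⁵ s⁻².
N = √(4.6894 × 10⁻⁵) = 6.8479 × 10⁻³ rad s⁻¹, so T = 2π/N = 917.53 s = 15.292 min ≈ 15.3 min.

15.3 min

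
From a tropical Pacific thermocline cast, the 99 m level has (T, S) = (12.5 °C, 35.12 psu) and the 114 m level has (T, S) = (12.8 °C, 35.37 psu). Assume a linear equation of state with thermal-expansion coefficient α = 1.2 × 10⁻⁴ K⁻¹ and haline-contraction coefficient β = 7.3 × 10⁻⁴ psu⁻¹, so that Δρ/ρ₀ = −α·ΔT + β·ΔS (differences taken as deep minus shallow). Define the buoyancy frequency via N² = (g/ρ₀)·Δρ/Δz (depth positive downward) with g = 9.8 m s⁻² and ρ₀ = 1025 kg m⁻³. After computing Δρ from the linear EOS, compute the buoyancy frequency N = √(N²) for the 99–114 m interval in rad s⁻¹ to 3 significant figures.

9.78 × 10⁻³ rad s⁻¹

ΔT = +0.3 K, ΔS = +0.25 psu (deep − shallow).
Δρ/ρ₀ = −αΔT + βΔS = -3.60 × 10⁻⁵ + 1.825 × 10⁻⁴ = 1.465 × 10⁻⁴, so Δρ ≈ 0.1502 kg m⁻³.
N² = (g/ρ₀)·Δρ/Δz = g·(Δρ/ρ₀)/Δz = 9.8 × 1.465 × 10⁻⁴ / 15 = 9.5713 × 10⁻⁵ s⁻².
N = √(9.5713 × 10⁻⁵) = 9.7833 × 10⁻³ rad s⁻¹ ≈ 9.78 × 10⁻³ rad s⁻¹.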